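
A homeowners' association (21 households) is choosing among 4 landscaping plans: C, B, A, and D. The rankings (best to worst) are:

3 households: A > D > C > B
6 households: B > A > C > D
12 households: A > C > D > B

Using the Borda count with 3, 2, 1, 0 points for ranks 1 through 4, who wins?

C: 3·1 + 6·1 + 12·2 = 33
B: 3·0 + 6·3 + 12·0 = 18
A: 3·3 + 6·2 + 12·3 = 57
D: 3·2 + 6·0 + 12·1 = 18
A has the highest Borda score (57).

A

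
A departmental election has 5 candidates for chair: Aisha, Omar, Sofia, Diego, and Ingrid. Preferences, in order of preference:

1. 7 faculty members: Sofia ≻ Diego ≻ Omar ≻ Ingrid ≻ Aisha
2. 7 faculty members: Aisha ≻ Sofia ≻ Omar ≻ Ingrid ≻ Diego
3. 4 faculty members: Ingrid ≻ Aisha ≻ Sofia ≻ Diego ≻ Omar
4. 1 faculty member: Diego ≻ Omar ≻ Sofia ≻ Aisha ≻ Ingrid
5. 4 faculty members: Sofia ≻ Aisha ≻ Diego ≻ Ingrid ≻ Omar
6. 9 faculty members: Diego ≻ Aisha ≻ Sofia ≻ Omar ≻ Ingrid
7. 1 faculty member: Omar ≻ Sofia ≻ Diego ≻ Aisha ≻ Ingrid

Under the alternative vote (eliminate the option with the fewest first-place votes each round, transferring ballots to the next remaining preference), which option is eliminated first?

Round 1: Aisha 7, Omar 1, Sofia 11, Diego 10, Ingrid 4. Eliminate Omar.

Omar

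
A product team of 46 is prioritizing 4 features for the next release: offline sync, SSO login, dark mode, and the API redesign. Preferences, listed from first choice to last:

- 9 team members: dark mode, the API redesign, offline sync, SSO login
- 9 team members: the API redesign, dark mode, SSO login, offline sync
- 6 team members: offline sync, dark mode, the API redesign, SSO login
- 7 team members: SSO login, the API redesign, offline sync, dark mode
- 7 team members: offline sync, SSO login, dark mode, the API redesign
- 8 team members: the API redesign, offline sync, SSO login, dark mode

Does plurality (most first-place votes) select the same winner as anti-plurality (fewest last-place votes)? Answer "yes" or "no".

yes

Plurality — first-place votes: offline sync 13, SSO login 7, dark mode 9, the API redesign 17. Winner: the API redesign.
Anti-plurality — last-place votes: offline sync 9, SSO login 15, dark mode 15, the API redesign 7. Winner: the API redesign.
The two methods agree.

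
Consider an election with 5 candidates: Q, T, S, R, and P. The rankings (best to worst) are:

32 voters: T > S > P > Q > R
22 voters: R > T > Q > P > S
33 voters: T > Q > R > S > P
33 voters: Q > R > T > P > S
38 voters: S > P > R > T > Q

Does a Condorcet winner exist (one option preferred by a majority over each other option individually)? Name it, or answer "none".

none

Checking pairwise contests:
T beats Q 125–33.
R beats T 93–65.
Q beats S 88–70.
Q beats R 98–60.
Q beats P 88–70.
Every option loses at least one head-to-head, so there is no Condorcet winner.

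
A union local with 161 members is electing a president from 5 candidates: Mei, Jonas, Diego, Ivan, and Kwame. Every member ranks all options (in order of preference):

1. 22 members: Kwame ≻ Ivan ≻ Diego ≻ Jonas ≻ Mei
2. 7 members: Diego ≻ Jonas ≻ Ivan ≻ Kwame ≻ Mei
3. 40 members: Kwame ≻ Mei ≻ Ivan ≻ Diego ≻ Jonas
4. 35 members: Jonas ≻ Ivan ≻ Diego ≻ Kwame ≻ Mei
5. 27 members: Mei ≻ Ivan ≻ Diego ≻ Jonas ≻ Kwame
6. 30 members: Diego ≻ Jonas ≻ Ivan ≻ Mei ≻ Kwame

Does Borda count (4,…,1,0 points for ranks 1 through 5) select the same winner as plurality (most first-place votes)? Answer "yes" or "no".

no

Borda — scores: Mei 258, Jonas 300, Diego 356, Ivan 406, Kwame 290. Winner: Ivan.
Plurality — first-place votes: Mei 27, Jonas 35, Diego 37, Ivan 0, Kwame 62. Winner: Kwame.
The two methods disagree.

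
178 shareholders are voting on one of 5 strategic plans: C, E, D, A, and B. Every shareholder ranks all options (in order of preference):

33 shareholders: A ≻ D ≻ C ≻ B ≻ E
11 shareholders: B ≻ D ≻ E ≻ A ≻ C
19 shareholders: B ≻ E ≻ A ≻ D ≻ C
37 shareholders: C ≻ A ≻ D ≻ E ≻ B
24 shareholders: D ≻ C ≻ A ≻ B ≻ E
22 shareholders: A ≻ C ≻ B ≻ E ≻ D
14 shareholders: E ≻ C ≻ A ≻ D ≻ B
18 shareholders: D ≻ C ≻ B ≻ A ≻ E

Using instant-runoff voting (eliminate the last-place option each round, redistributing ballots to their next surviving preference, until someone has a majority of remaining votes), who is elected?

A

Round 1: C 37, E 14, D 42, A 55, B 30. Eliminate E.
Round 2: C 51, D 42, A 55, B 30. Eliminate B.
Round 3: C 51, D 53, A 74. Eliminate C.
Round 4: D 53, A 125. A has a majority.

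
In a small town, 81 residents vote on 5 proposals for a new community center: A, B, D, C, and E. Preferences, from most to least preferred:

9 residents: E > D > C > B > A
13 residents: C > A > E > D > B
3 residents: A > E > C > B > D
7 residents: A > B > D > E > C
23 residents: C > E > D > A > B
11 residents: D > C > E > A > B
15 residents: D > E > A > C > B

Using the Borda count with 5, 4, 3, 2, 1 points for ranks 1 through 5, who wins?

C

A: 9·1 + 13·4 + 3·5 + 7·5 + 23·2 + 11·2 + 15·3 = 224
B: 9·2 + 13·1 + 3·2 + 7·4 + 23·1 + 11·1 + 15·1 = 114
D: 9·4 + 13·2 + 3·1 + 7·3 + 23·3 + 11·5 + 15·5 = 285
C: 9·3 + 13·5 + 3·3 + 7·1 + 23·5 + 11·4 + 15·2 = 297
E: 9·5 + 13·3 + 3·4 + 7·2 + 23·4 + 11·3 + 15·4 = 295
C has the highest Borda score (297).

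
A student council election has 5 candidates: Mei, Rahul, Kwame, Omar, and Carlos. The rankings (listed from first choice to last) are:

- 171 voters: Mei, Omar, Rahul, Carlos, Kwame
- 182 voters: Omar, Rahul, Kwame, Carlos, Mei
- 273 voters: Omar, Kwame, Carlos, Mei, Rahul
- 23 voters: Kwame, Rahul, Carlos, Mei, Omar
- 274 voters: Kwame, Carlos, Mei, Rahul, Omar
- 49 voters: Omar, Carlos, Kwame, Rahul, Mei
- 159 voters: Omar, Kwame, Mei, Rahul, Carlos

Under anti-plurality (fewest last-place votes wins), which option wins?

Carlos

Last-place votes: Mei 231, Rahul 273, Kwame 171, Omar 297, Carlos 159.
Carlos is ranked last by the fewest voters, so Carlos wins.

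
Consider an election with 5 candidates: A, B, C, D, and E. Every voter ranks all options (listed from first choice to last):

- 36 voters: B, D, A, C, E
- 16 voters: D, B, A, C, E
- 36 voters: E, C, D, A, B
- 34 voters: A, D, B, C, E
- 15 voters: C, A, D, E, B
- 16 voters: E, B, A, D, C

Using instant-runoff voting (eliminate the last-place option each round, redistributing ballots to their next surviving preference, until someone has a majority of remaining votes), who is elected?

B

Round 1: A 34, B 36, C 15, D 16, E 52. Eliminate C.
Round 2: A 49, B 36, D 16, E 52. Eliminate D.
Round 3: A 49, B 52, E 52. Eliminate A.
Round 4: B 86, E 67. B has a majority.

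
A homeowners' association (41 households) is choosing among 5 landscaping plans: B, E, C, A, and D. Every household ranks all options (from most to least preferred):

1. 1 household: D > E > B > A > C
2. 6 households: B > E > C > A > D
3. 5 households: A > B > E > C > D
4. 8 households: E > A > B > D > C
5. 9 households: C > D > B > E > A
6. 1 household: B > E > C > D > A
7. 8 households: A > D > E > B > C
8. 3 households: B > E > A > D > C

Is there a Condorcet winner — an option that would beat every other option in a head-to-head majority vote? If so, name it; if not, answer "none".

Checking pairwise contests:
A beats B 21–20.
B beats E 24–17.
B beats C 32–9.
E beats A 28–13.
B beats D 23–18.
Every option loses at least one head-to-head, so there is no Condorcet winner.

none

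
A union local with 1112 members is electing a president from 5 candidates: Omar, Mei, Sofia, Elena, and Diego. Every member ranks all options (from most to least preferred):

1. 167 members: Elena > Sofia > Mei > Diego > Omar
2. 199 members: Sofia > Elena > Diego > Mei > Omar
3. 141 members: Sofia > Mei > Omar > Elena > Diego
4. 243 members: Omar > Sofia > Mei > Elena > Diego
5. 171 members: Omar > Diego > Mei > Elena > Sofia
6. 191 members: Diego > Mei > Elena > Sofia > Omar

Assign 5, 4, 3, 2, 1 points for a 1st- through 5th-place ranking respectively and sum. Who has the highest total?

Sofia

Omar: 167·1 + 199·1 + 141·3 + 243·5 + 171·5 + 191·1 = 3050
Mei: 167·3 + 199·2 + 141·4 + 243·3 + 171·3 + 191·4 = 3469
Sofia: 167·4 + 199·5 + 141·5 + 243·4 + 171·1 + 191·2 = 3893
Elena: 167·5 + 199·4 + 141·2 + 243·2 + 171·2 + 191·3 = 3314
Diego: 167·2 + 199·3 + 141·1 + 243·1 + 171·4 + 191·5 = 2954
Sofia has the highest Borda score (3893).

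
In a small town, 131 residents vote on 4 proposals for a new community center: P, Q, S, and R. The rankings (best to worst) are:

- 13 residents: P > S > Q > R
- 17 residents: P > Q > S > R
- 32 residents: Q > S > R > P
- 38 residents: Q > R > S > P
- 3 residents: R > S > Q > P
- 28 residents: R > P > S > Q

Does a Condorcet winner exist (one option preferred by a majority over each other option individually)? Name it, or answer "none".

Q

Q vs P: 73–58 for Q.
Q vs S: 87–44 for Q.
Q vs R: 100–31 for Q.
Q beats every other option head-to-head.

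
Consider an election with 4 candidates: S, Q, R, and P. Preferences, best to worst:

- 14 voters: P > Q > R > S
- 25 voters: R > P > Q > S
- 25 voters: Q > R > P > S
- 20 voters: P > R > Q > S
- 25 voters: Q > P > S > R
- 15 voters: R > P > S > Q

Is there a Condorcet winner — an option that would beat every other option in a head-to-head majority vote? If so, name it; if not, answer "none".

none

Checking pairwise contests:
Q beats S 109–15.
P beats Q 74–50.
Q beats R 64–60.
R beats P 65–59.
Every option loses at least one head-to-head, so there is no Condorcet winner.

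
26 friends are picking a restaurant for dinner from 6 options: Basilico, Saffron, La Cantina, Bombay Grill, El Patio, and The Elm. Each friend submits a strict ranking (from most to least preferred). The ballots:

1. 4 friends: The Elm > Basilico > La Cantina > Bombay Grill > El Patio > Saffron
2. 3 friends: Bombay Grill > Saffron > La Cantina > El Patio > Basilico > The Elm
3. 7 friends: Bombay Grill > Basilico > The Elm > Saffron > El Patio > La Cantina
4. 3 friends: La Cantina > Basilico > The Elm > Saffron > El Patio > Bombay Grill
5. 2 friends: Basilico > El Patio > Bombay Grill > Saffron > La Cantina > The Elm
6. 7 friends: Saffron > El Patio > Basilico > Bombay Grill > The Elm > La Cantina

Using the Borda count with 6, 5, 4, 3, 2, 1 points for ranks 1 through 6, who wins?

Basilico

Basilico: 4·5 + 3·2 + 7·5 + 3·5 + 2·6 + 7·4 = 116
Saffron: 4·1 + 3·5 + 7·3 + 3·3 + 2·3 + 7·6 = 97
La Cantina: 4·4 + 3·4 + 7·1 + 3·6 + 2·2 + 7·1 = 64
Bombay Grill: 4·3 + 3·6 + 7·6 + 3·1 + 2·4 + 7·3 = 104
El Patio: 4·2 + 3·3 + 7·2 + 3·2 + 2·5 + 7·5 = 82
The Elm: 4·6 + 3·1 + 7·4 + 3·4 + 2·1 + 7·2 = 83
Basilico has the highest Borda score (116).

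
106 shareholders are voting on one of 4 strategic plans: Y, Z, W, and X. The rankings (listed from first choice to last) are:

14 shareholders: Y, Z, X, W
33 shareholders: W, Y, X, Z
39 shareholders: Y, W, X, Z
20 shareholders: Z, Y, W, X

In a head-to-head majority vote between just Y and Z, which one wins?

Y

Voters preferring Y to Z: 86; preferring Z to Y: 20.
Y wins the head-to-head.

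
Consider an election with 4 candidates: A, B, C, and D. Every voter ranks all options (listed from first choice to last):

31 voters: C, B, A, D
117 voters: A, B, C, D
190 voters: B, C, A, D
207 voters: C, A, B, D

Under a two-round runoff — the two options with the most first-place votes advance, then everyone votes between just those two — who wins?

Round 1 first-place votes: A 117, B 190, C 238, D 0.
C and B advance.
Runoff: C is preferred to B by 238 voters; B by 307.
B wins the runoff.

B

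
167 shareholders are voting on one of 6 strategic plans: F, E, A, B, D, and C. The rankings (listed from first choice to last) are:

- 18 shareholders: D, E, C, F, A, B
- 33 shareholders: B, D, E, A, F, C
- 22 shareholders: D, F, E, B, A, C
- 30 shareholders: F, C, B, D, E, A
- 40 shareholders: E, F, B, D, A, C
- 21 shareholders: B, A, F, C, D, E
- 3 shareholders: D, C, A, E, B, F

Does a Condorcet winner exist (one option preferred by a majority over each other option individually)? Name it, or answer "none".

Checking pairwise contests:
E beats F 94–73.
B beats E 84–83.
F beats A 110–57.
F beats B 110–57.
F beats D 91–76.
F beats C 146–21.
Every option loses at least one head-to-head, so there is no Condorcet winner.

none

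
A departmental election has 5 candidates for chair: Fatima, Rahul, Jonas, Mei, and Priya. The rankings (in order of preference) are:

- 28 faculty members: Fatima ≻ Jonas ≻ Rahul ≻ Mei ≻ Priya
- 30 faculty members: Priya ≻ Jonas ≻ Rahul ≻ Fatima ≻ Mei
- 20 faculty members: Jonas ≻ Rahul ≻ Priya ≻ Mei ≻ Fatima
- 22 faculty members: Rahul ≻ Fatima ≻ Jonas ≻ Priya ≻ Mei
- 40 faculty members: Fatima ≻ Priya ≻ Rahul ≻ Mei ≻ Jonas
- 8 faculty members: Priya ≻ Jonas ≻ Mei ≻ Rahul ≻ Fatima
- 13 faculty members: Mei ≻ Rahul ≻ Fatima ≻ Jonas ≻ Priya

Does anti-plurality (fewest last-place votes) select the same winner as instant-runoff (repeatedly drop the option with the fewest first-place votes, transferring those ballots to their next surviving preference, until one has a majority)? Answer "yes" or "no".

Anti-plurality — last-place votes: Fatima 28, Rahul 0, Jonas 40, Mei 52, Priya 41. Winner: Rahul.
Instant-runoff — R1 Fatima 68, Rahul 22, Jonas 20, Mei 13, Priya 38 (Mei out); R2 Fatima 68, Rahul 35, Jonas 20, Priya 38 (Jonas out); R3 Fatima 68, Rahul 55, Priya 38 (Priya out); R4 Fatima 68, Rahul 93 (Rahul winner). Winner: Rahul.
The two methods agree.

yes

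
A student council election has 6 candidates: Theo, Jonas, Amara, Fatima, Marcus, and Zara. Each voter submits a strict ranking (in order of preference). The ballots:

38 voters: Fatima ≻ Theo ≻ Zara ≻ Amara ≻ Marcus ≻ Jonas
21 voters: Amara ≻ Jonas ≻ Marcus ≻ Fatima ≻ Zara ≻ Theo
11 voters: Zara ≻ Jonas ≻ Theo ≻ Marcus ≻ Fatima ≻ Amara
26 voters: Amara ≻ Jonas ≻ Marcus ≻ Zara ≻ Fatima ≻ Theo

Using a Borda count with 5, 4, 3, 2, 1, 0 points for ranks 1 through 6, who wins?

Amara

Theo: 38·4 + 21·0 + 11·3 + 26·0 = 185
Jonas: 38·0 + 21·4 + 11·4 + 26·4 = 232
Amara: 38·2 + 21·5 + 11·0 + 26·5 = 311
Fatima: 38·5 + 21·2 + 11·1 + 26·1 = 269
Marcus: 38·1 + 21·3 + 11·2 + 26·3 = 201
Zara: 38·3 + 21·1 + 11·5 + 26·2 = 242
Amara has the highest Borda score (311).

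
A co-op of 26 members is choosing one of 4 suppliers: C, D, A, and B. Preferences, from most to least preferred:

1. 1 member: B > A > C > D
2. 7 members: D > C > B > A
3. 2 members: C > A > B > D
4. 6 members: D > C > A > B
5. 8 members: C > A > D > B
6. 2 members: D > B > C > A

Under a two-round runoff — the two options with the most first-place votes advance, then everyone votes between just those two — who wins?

D

Round 1 first-place votes: C 10, D 15, A 0, B 1.
D and C advance.
Runoff: D is preferred to C by 15 voters; C by 11.
D wins the runoff.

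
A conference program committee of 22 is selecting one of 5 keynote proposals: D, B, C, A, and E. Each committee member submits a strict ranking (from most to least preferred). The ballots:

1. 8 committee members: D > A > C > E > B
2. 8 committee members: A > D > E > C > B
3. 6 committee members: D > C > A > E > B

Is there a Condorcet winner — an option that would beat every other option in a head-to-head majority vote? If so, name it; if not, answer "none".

D

D vs B: 22–0 for D.
D vs C: 22–0 for D.
D vs A: 14–8 for D.
D vs E: 22–0 for D.
D beats every other option head-to-head.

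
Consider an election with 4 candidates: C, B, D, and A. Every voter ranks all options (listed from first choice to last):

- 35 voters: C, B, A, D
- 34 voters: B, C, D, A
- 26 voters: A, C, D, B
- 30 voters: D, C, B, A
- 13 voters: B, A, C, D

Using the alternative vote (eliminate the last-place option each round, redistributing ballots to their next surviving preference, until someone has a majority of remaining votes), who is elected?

Round 1: C 35, B 47, D 30, A 26. Eliminate A.
Round 2: C 61, B 47, D 30. Eliminate D.
Round 3: C 91, B 47. C has a majority.

C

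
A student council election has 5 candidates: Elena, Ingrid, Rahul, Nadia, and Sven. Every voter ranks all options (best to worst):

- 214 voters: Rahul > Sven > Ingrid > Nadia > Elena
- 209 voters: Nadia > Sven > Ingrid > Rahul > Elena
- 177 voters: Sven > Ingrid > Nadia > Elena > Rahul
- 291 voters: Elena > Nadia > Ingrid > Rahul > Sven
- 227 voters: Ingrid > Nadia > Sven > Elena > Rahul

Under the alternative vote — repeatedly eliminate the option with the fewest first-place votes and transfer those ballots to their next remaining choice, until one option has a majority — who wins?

Round 1: Elena 291, Ingrid 227, Rahul 214, Nadia 209, Sven 177. Eliminate Sven.
Round 2: Elena 291, Ingrid 404, Rahul 214, Nadia 209. Eliminate Nadia.
Round 3: Elena 291, Ingrid 613, Rahul 214. Ingrid has a majority.

Ingrid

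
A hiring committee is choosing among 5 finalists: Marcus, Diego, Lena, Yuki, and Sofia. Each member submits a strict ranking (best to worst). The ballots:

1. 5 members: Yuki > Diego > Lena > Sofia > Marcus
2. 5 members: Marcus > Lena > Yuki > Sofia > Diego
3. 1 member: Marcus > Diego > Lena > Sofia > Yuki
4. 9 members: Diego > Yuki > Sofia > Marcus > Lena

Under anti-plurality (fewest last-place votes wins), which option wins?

Last-place votes: Marcus 5, Diego 5, Lena 9, Yuki 1, Sofia 0.
Sofia is ranked last by the fewest voters, so Sofia wins.

Sofia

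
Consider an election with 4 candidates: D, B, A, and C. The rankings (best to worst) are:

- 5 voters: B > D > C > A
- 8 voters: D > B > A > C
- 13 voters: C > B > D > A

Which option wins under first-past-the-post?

First-place votes: D 8, B 5, A 0, C 13.
C has the most first-place votes.

C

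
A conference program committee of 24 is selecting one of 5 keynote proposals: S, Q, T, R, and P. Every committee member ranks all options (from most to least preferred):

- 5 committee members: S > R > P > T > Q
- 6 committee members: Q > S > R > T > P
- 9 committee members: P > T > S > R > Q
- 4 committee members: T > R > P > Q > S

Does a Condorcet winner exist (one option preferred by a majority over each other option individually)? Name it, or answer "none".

Checking pairwise contests:
T beats S 13–11.
S beats Q 14–10.
P beats T 14–10.
S beats R 20–4.
R beats P 15–9.
Every option loses at least one head-to-head, so there is no Condorcet winner.

none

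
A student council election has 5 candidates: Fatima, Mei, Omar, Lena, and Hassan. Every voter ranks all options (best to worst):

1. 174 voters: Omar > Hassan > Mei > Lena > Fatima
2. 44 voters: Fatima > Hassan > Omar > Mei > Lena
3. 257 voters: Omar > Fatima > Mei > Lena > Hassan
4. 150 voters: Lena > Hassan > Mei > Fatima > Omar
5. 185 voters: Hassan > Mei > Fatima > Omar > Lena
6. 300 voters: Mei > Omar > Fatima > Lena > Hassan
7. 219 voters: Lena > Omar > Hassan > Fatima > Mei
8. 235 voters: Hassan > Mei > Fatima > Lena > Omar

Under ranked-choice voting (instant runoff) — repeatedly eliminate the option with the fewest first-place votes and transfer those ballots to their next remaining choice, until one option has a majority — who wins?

Round 1: Fatima 44, Mei 300, Omar 431, Lena 369, Hassan 420. Eliminate Fatima.
Round 2: Mei 300, Omar 431, Lena 369, Hassan 464. Eliminate Mei.
Round 3: Omar 731, Lena 369, Hassan 464. Eliminate Lena.
Round 4: Omar 950, Hassan 614. Omar has a majority.

Omar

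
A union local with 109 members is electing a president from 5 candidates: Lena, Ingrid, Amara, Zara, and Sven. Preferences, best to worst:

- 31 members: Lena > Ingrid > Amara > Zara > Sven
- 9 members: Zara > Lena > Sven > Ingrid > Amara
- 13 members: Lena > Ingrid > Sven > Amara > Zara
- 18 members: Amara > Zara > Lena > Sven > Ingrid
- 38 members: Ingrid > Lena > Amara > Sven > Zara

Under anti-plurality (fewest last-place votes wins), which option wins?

Last-place votes: Lena 0, Ingrid 18, Amara 9, Zara 51, Sven 31.
Lena is ranked last by the fewest voters, so Lena wins.

Lena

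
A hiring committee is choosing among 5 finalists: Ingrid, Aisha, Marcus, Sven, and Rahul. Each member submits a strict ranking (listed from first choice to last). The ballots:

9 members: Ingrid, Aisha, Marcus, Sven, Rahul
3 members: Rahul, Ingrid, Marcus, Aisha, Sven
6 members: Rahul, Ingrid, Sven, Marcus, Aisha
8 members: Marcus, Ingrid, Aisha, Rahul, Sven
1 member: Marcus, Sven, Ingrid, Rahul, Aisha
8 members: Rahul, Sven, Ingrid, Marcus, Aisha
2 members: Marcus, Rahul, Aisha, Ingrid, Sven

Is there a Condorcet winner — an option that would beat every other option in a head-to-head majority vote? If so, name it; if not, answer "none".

Checking pairwise contests:
Rahul beats Ingrid 19–18.
Ingrid beats Aisha 35–2.
Ingrid beats Marcus 26–11.
Ingrid beats Sven 28–9.
Marcus beats Rahul 20–17.
Every option loses at least one head-to-head, so there is no Condorcet winner.

none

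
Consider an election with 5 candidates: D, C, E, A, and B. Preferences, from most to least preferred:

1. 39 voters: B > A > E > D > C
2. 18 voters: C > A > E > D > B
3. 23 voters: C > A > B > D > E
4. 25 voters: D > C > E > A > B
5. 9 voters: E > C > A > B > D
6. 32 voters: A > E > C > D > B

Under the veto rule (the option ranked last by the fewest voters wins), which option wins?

Last-place votes: D 9, C 39, E 23, A 0, B 75.
A is ranked last by the fewest voters, so A wins.

A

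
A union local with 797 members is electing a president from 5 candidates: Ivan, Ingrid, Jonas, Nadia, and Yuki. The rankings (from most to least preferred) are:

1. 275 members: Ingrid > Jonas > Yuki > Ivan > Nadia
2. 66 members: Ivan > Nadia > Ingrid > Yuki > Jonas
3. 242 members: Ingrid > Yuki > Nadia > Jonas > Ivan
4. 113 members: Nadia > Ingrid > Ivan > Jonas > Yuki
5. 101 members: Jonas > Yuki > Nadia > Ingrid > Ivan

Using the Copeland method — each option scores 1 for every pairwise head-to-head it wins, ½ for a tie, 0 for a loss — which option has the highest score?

Ivan: loses to Ingrid, Jonas, Nadia, and Yuki → score 0.
Ingrid: beats Ivan, Jonas, Nadia, and Yuki → score 4.
Jonas: beats Ivan and Yuki; loses to Ingrid and Nadia → score 2.
Nadia: beats Ivan and Jonas; loses to Ingrid and Yuki → score 2.
Yuki: beats Ivan and Nadia; loses to Ingrid and Jonas → score 2.
Ingrid has the best pairwise record.

Ingrid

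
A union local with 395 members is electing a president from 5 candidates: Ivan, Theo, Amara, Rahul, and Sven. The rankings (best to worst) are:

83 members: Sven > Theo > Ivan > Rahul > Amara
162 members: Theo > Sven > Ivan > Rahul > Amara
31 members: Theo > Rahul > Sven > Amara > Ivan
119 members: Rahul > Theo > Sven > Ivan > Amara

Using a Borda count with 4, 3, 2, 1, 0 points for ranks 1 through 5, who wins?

Theo

Ivan: 83·2 + 162·2 + 31·0 + 119·1 = 609
Theo: 83·3 + 162·4 + 31·4 + 119·3 = 1378
Amara: 83·0 + 162·0 + 31·1 + 119·0 = 31
Rahul: 83·1 + 162·1 + 31·3 + 119·4 = 814
Sven: 83·4 + 162·3 + 31·2 + 119·2 = 1118
Theo has the highest Borda score (1378).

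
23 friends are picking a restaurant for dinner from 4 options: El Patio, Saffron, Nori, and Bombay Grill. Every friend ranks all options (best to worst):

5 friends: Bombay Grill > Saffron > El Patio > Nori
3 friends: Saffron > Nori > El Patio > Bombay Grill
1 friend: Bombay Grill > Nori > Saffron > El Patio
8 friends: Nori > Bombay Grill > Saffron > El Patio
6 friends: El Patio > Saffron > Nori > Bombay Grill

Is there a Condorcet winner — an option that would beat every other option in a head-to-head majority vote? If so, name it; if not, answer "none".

none

Checking pairwise contests:
Saffron beats El Patio 17–6.
Bombay Grill beats Saffron 14–9.
Saffron beats Nori 14–9.
Nori beats Bombay Grill 17–6.
Every option loses at least one head-to-head, so there is no Condorcet winner.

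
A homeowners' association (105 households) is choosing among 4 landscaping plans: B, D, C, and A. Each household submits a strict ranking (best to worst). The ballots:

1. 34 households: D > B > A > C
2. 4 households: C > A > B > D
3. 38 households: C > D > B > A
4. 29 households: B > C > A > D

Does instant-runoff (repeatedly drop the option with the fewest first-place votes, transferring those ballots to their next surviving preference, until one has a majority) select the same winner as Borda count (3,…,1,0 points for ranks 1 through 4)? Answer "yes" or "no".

no

Instant-runoff — R1 B 29, D 34, C 42, A 0 (A out); R2 B 29, D 34, C 42 (B out); R3 D 34, C 71 (C winner). Winner: C.
Borda — scores: B 197, D 178, C 184, A 71. Winner: B.
The two methods disagree.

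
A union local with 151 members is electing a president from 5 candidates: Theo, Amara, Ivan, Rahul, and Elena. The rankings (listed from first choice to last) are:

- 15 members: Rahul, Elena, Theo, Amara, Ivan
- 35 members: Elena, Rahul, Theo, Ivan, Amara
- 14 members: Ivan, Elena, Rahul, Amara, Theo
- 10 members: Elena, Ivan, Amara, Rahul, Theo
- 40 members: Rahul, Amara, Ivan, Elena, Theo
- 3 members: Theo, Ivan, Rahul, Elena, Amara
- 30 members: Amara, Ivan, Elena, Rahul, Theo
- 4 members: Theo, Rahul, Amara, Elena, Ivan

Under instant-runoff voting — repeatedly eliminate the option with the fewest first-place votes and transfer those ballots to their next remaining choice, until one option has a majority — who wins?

Round 1: Theo 7, Amara 30, Ivan 14, Rahul 55, Elena 45. Eliminate Theo.
Round 2: Amara 30, Ivan 17, Rahul 59, Elena 45. Eliminate Ivan.
Round 3: Amara 30, Rahul 62, Elena 59. Eliminate Amara.
Round 4: Rahul 62, Elena 89. Elena has a majority.

Elena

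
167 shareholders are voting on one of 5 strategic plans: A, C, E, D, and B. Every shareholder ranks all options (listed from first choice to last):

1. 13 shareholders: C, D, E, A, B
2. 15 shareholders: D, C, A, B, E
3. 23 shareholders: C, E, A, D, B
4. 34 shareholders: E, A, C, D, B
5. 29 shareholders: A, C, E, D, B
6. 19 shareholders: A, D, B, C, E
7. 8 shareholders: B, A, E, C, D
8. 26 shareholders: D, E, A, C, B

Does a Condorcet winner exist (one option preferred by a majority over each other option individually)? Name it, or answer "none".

none

Checking pairwise contests:
E beats A 96–71.
A beats C 116–51.
C beats E 99–68.
A beats D 113–54.
A beats B 159–8.
Every option loses at least one head-to-head, so there is no Condorcet winner.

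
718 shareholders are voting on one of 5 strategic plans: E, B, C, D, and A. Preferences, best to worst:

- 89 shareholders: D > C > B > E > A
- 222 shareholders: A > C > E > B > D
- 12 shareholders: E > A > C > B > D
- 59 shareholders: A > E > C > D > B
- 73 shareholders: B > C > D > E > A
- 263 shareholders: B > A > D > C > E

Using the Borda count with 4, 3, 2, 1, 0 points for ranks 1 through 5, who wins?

A

E: 89·1 + 222·2 + 12·4 + 59·3 + 73·1 + 263·0 = 831
B: 89·2 + 222·1 + 12·1 + 59·0 + 73·4 + 263·4 = 1756
C: 89·3 + 222·3 + 12·2 + 59·2 + 73·3 + 263·1 = 1557
D: 89·4 + 222·0 + 12·0 + 59·1 + 73·2 + 263·2 = 1087
A: 89·0 + 222·4 + 12·3 + 59·4 + 73·0 + 263·3 = 1949
A has the highest Borda score (1949).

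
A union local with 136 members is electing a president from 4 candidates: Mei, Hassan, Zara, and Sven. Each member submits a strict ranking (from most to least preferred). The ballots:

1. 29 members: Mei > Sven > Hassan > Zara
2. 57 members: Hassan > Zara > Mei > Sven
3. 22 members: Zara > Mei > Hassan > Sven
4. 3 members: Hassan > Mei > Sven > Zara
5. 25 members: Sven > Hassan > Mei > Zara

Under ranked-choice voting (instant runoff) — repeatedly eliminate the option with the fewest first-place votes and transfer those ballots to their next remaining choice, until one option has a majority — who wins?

Hassan

Round 1: Mei 29, Hassan 60, Zara 22, Sven 25. Eliminate Zara.
Round 2: Mei 51, Hassan 60, Sven 25. Eliminate Sven.
Round 3: Mei 51, Hassan 85. Hassan has a majority.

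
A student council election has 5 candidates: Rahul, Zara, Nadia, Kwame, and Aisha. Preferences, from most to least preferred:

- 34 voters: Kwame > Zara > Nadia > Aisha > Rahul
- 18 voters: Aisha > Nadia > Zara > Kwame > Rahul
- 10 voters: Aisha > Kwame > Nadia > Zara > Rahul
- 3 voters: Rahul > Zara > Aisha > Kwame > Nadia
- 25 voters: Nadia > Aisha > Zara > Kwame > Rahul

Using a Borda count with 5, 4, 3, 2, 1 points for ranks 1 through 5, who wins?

Rahul: 34·1 + 18·1 + 10·1 + 3·5 + 25·1 = 102
Zara: 34·4 + 18·3 + 10·2 + 3·4 + 25·3 = 297
Nadia: 34·3 + 18·4 + 10·3 + 3·1 + 25·5 = 332
Kwame: 34·5 + 18·2 + 10·4 + 3·2 + 25·2 = 302
Aisha: 34·2 + 18·5 + 10·5 + 3·3 + 25·4 = 317
Nadia has the highest Borda score (332).

Nadia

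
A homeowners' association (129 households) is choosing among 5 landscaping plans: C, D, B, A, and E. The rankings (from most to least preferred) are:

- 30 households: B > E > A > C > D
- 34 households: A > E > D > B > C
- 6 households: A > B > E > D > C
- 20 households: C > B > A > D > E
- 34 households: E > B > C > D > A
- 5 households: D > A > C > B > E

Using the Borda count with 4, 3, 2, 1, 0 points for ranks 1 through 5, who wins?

E

C: 30·1 + 34·0 + 6·0 + 20·4 + 34·2 + 5·2 = 188
D: 30·0 + 34·2 + 6·1 + 20·1 + 34·1 + 5·4 = 148
B: 30·4 + 34·1 + 6·3 + 20·3 + 34·3 + 5·1 = 339
A: 30·2 + 34·4 + 6·4 + 20·2 + 34·0 + 5·3 = 275
E: 30·3 + 34·3 + 6·2 + 20·0 + 34·4 + 5·0 = 340
E has the highest Borda score (340).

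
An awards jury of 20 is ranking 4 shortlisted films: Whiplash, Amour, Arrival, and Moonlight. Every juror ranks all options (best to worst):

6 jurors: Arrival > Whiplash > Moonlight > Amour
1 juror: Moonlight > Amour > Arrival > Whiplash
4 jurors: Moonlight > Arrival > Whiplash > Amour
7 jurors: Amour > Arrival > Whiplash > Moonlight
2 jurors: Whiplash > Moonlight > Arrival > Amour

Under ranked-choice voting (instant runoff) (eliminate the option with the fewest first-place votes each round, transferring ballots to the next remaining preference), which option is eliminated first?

Whiplash

Round 1: Whiplash 2, Amour 7, Arrival 6, Moonlight 5. Eliminate Whiplash.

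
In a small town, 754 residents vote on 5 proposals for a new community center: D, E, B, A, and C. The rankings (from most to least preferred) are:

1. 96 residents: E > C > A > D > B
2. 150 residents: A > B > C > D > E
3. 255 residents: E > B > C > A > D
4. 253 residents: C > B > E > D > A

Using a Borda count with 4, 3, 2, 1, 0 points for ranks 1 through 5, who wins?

D: 96·1 + 150·1 + 255·0 + 253·1 = 499
E: 96·4 + 150·0 + 255·4 + 253·2 = 1910
B: 96·0 + 150·3 + 255·3 + 253·3 = 1974
A: 96·2 + 150·4 + 255·1 + 253·0 = 1047
C: 96·3 + 150·2 + 255·2 + 253·4 = 2110
C has the highest Borda score (2110).

C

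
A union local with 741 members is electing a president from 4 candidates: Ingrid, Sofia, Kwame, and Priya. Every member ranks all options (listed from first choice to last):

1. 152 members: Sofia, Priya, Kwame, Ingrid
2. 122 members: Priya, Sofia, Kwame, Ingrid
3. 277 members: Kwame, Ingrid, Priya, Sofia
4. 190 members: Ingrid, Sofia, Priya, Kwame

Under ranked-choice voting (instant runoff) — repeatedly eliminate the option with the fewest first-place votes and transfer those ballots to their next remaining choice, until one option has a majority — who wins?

Sofia

Round 1: Ingrid 190, Sofia 152, Kwame 277, Priya 122. Eliminate Priya.
Round 2: Ingrid 190, Sofia 274, Kwame 277. Eliminate Ingrid.
Round 3: Sofia 464, Kwame 277. Sofia has a majority.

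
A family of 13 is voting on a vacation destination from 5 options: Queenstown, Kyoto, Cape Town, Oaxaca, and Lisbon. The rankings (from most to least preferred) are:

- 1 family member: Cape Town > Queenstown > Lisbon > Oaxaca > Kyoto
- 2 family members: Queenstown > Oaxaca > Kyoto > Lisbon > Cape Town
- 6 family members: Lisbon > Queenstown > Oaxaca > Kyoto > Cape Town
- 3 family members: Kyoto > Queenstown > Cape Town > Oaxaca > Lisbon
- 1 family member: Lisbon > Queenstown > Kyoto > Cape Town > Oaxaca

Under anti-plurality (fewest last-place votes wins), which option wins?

Last-place votes: Queenstown 0, Kyoto 1, Cape Town 8, Oaxaca 1, Lisbon 3.
Queenstown is ranked last by the fewest voters, so Queenstown wins.

Queenstown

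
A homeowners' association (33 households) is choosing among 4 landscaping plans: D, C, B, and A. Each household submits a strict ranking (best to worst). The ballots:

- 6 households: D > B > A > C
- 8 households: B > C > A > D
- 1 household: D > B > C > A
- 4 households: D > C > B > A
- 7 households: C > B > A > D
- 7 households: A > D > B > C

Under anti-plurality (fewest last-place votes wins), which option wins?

Last-place votes: D 15, C 13, B 0, A 5.
B is ranked last by the fewest voters, so B wins.

B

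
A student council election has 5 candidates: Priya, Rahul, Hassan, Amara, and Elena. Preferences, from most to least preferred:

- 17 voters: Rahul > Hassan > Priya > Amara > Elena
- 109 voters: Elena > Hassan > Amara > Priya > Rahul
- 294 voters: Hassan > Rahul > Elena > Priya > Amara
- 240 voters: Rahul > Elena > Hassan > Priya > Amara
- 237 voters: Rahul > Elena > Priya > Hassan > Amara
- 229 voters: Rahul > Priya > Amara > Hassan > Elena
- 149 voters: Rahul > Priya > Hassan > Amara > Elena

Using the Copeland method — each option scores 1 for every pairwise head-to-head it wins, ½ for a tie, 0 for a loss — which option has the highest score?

Rahul

Priya: beats Amara; loses to Rahul, Hassan, and Elena → score 1.
Rahul: beats Priya, Hassan, Amara, and Elena → score 4.
Hassan: beats Priya, Amara, and Elena; loses to Rahul → score 3.
Amara: loses to Priya, Rahul, Hassan, and Elena → score 0.
Elena: beats Priya and Amara; loses to Rahul and Hassan → score 2.
Rahul has the best pairwise record.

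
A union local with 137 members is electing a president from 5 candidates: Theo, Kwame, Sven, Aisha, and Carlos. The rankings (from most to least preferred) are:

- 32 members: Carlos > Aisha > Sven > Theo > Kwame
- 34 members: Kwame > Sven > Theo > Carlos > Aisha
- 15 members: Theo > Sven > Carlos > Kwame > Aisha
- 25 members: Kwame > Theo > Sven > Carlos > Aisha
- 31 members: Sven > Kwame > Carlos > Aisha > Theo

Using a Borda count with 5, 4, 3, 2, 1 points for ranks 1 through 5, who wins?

Theo: 32·2 + 34·3 + 15·5 + 25·4 + 31·1 = 372
Kwame: 32·1 + 34·5 + 15·2 + 25·5 + 31·4 = 481
Sven: 32·3 + 34·4 + 15·4 + 25·3 + 31·5 = 522
Aisha: 32·4 + 34·1 + 15·1 + 25·1 + 31·2 = 264
Carlos: 32·5 + 34·2 + 15·3 + 25·2 + 31·3 = 416
Sven has the highest Borda score (522).

Sven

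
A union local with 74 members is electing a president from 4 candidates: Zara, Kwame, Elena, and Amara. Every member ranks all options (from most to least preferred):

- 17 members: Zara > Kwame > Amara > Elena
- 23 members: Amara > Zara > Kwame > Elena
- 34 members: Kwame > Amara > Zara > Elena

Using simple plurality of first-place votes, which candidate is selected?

Kwame

First-place votes: Zara 17, Kwame 34, Elena 0, Amara 23.
Kwame has the most first-place votes.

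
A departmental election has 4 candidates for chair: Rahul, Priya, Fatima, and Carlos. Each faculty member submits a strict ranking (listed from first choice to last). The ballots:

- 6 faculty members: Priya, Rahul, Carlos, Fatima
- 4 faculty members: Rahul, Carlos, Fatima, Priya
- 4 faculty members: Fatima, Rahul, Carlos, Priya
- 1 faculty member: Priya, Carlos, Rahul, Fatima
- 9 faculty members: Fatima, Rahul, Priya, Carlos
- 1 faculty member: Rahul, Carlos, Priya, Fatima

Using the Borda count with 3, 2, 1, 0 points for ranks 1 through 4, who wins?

Rahul

Rahul: 6·2 + 4·3 + 4·2 + 1·1 + 9·2 + 1·3 = 54
Priya: 6·3 + 4·0 + 4·0 + 1·3 + 9·1 + 1·1 = 31
Fatima: 6·0 + 4·1 + 4·3 + 1·0 + 9·3 + 1·0 = 43
Carlos: 6·1 + 4·2 + 4·1 + 1·2 + 9·0 + 1·2 = 22
Rahul has the highest Borda score (54).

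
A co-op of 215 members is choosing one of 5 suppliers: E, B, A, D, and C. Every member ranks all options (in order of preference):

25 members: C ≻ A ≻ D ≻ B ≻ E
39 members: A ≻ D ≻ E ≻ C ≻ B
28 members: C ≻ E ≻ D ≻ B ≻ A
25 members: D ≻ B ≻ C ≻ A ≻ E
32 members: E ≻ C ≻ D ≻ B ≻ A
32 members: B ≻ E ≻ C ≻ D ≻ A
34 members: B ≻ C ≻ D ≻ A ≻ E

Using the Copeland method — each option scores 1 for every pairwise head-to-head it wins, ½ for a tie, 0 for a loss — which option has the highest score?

E: loses to B, A, D, and C → score 0.
B: beats E and A; loses to D and C → score 2.
A: beats E; loses to B, D, and C → score 1.
D: beats E, B, and A; loses to C → score 3.
C: beats E, B, A, and D → score 4.
C has the best pairwise record.

C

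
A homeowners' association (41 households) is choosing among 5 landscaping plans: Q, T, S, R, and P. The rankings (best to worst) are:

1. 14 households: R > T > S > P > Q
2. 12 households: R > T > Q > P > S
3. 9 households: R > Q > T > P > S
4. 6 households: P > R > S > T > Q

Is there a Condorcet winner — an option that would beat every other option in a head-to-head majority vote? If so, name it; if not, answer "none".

R

R vs Q: 41–0 for R.
R vs T: 41–0 for R.
R vs S: 41–0 for R.
R vs P: 35–6 for R.
R beats every other option head-to-head.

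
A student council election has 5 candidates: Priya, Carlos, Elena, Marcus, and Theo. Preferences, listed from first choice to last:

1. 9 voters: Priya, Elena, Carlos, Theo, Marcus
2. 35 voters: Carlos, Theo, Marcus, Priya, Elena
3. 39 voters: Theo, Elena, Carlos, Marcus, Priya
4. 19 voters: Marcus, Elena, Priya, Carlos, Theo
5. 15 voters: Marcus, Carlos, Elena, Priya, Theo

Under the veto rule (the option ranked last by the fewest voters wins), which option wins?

Last-place votes: Priya 39, Carlos 0, Elena 35, Marcus 9, Theo 34.
Carlos is ranked last by the fewest voters, so Carlos wins.

Carlos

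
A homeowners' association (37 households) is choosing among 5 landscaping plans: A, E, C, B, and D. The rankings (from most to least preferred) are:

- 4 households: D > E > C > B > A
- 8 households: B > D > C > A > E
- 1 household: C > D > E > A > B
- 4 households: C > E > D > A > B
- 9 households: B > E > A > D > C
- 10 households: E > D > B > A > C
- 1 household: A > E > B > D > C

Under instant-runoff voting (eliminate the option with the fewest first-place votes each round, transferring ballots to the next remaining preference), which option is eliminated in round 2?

D

Round 1: A 1, E 10, C 5, B 17, D 4. Eliminate A.
Round 2: E 11, C 5, B 17, D 4. Eliminate D.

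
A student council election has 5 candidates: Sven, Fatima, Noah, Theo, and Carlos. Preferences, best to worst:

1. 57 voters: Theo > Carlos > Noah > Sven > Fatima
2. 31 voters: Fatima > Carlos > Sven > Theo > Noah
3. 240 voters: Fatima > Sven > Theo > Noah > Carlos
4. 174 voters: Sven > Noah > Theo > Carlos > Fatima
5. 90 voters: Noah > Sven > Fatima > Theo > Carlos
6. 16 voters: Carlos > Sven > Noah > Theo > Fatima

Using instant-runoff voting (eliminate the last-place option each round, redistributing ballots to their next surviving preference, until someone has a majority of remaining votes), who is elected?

Sven

Round 1: Sven 174, Fatima 271, Noah 90, Theo 57, Carlos 16. Eliminate Carlos.
Round 2: Sven 190, Fatima 271, Noah 90, Theo 57. Eliminate Theo.
Round 3: Sven 190, Fatima 271, Noah 147. Eliminate Noah.
Round 4: Sven 337, Fatima 271. Sven has a majority.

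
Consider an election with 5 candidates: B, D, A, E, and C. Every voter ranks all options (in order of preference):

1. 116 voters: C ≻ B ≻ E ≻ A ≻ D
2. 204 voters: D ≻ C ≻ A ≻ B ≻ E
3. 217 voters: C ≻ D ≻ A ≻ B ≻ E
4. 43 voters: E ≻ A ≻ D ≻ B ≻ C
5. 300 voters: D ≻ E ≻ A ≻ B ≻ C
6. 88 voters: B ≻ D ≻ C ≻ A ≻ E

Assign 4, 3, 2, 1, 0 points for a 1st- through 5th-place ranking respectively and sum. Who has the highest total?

D

B: 116·3 + 204·1 + 217·1 + 43·1 + 300·1 + 88·4 = 1464
D: 116·0 + 204·4 + 217·3 + 43·2 + 300·4 + 88·3 = 3017
A: 116·1 + 204·2 + 217·2 + 43·3 + 300·2 + 88·1 = 1775
E: 116·2 + 204·0 + 217·0 + 43·4 + 300·3 + 88·0 = 1304
C: 116·4 + 204·3 + 217·4 + 43·0 + 300·0 + 88·2 = 2120
D has the highest Borda score (3017).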